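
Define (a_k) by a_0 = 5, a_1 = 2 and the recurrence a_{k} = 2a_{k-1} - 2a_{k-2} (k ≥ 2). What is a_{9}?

The ordinary generating function has denominator 1 - 2t + 2t^2.
Iterating the recurrence: a_0,…,a_{9} = 5, 2, -6, -16, -20, -8, 24, 64, 80, 32.

32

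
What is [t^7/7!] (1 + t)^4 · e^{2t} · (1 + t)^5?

The EGF product rule gives c_7 = Σ_{k_1+k_2+k_3=7} C(7; k_1,k_2,k_3) · ∏ g_i(k_i), where (1+t)^4 gives the falling factorial (4)_k; e^{2t} gives (2)^k; (1+t)^5 gives the falling factorial (5)_k.
g_1(k) for k = 0…7: 1, 4, 12, 24, 24, 0, 0, 0.
g_2(k) for k = 0…7: 1, 2, 4, 8, 16, 32, 64, 128.
g_3(k) for k = 0…7: 1, 5, 20, 60, 120, 120, 0, 0.
First combine the last two factors: h(k) = Σ_j C(k,j)·g_2(j)·g_3(k−j) for k = 0…7: 1, 7, 44, 248, 1256, 5752, 24064, 93088.
c_7 = Σ_k C(7,k)·g_1(k)·h(7−k) = 1·1·93088 + 7·4·24064 + 21·12·5752 + 35·24·1256 + 35·24·248 = 93088 + 673792 + 1449504 + 1055040 + 208320 = 3479744.

3479744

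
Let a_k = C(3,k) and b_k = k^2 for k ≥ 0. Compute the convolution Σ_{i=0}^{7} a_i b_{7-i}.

248

The convolution is the x^7 coefficient of A(x)B(x).
Σ = 1·49 + 3·36 + 3·25 + 1·16 + 0·9 + 0·4 + 0·1 + 0·0 = 248.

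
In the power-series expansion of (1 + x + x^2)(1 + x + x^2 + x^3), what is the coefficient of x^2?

(1 + x + x^2) has coefficients 1,1,1 for degrees 0…2.
(1 + x + x^2 + x^3) has coefficients 1,1,1 for degrees 0…2.
[x^2] = 1·1 + 1·1 + 1·1 = 3.

3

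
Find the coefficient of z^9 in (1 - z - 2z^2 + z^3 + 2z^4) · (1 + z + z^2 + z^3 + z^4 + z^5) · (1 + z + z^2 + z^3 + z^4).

7

(1 - z - 2z^2 + z^3 + 2z^4) has coefficients 1,-1,-2,1,2 for degrees 0…4.
(1 + z + z^2 + z^3 + z^4 + z^5) has coefficients 1,1,1,1,1,1,0,0,0,0 for degrees 0…9.
Finally multiplying by (1 + z + z^2 + z^3 + z^4), the product of all factors after the first has coefficients 1,2,3,4,5,5,4,3,2,1 for degrees 0…9.
[z^9] = 1·1 − 1·2 − 2·3 + 1·4 + 2·5 = 7.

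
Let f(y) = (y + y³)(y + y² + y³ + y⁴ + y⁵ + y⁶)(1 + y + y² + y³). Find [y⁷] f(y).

8

(y + y³) has coefficients 0,1,0,1 for degrees 0…3.
(y + y² + y³ + y⁴ + y⁵ + y⁶) has coefficients 0,1,1,1,1,1,1,0 for degrees 0…7.
Finally multiplying by (1 + y + y² + y³), the product of all factors after the first has coefficients 0,1,2,3,4,4,4,3 for degrees 0…7.
[y⁷] = 1·4 + 1·4 = 8.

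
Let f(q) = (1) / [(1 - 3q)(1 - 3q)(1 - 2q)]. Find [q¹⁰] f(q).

1598419

The denominator gives the recurrence a_n = 8a_(n−1) − 21a_(n−2) + 18a_(n−3) for n ≥ 3; the numerator fixes a_0 = 1, a_1 = 8, a_2 = 43.
Iterating: 1, 8, 43, 194, 793, 3044, 11191, 39878, 138805, 474440, 1598419, so a_10 = 1598419.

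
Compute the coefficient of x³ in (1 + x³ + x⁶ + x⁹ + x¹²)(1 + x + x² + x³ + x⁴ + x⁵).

2

(1 + x³ + x⁶ + x⁹ + x¹²) has coefficients 1,0,0,1 for degrees 0…3.
(1 + x + x² + x³ + x⁴ + x⁵) has coefficients 1,1,1,1 for degrees 0…3.
[x³] = 1·1 + 1·1 = 2.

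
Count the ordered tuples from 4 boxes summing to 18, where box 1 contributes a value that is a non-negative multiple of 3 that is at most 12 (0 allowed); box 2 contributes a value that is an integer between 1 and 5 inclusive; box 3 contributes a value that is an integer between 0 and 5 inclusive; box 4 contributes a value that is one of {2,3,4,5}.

The generating function for the choices is (1 + t³ + t⁶ + t⁹ + t¹²)·(t + t² + t³ + t⁴ + t⁵)·(1 + t + t² + t³ + t⁴ + t⁵)·(t² + t³ + t⁴ + t⁵); the count is [t¹⁸].
(1 + t³ + t⁶ + t⁹ + t¹²) has coefficients 1,0,0,1,0,0,1,0,0,1,0,0,1 for degrees 0…12.
(t + t² + t³ + t⁴ + t⁵) has coefficients 0,1,1,1,1,1,0,0,0,0,0,0,0,0,0,0,0,0,0 for degrees 0…18.
Multiplying by (1 + t + t² + t³ + t⁴ + t⁵) gives running coefficients 0,1,2,3,4,5,5,4,3,2,1,0,0,0,0,0,0,0,0 for degrees 0…18.
Finally multiplying by (t² + t³ + t⁴ + t⁵), the product of all factors after the first has coefficients 0,0,0,1,3,6,10,14,17,18,17,14,10,6,3,1,0,0,0 for degrees 0…18.
[t¹⁸] = 1·0 + 1·1 + 1·10 + 1·18 + 1·10 = 39.

39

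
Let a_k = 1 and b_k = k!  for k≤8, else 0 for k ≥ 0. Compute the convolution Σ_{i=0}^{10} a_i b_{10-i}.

The convolution is the x^10 coefficient of A(x)B(x).
Σ = 1·0 + 1·0 + 1·40320 + 1·5040 + 1·720 + 1·120 + 1·24 + 1·6 + 1·2 + 1·1 + 1·1 = 46234.

46234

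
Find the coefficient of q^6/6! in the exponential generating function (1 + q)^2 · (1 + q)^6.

The EGF product rule gives c_6 = Σ_{k_1+k_2=6} C(6; k_1,k_2) · ∏ g_i(k_i), where (1+q)^2 gives the falling factorial (2)_k; (1+q)^6 gives the falling factorial (6)_k.
g_1(k) for k = 0…6: 1, 2, 2, 0, 0, 0, 0.
g_2(k) for k = 0…6: 1, 6, 30, 120, 360, 720, 720.
c_6 = Σ_k C(6,k)·g_1(k)·g_2(6−k) = 1·1·720 + 6·2·720 + 15·2·360 = 720 + 8640 + 10800 = 20160.

20160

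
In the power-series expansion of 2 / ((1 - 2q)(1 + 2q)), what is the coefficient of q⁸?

Partial fractions give a closed form: a_n = (1)·2^n + (1)·(-2)^n.
At n = 8: a_8 = 512.

512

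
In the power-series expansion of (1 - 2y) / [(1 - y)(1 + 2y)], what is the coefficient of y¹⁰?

1365

The denominator gives the recurrence a_n = −a_(n−1) + 2a_(n−2) for n ≥ 3; the numerator fixes a_0 = 1, a_1 = -3, a_2 = 5.
Iterating: 1, -3, 5, -11, 21, -43, 85, -171, 341, -683, 1365, so a_10 = 1365.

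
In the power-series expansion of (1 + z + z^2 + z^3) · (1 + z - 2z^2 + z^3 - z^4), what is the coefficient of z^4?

-1

(1 + z + z^2 + z^3) has coefficients 1,1,1,1 for degrees 0…3.
(1 + z - 2z^2 + z^3 - z^4) has coefficients 1,1,-2,1,-1 for degrees 0…4.
[z^4] = 1·(-1) + 1·1 + 1·(-2) + 1·1 = -1.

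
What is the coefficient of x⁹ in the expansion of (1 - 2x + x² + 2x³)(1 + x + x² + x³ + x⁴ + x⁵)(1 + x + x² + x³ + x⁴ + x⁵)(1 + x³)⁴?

(1 - 2x + x² + 2x³) has coefficients 1,-2,1,2 for degrees 0…3.
(1 + x + x² + x³ + x⁴ + x⁵) has coefficients 1,1,1,1,1,1,0,0,0,0 for degrees 0…9.
Multiplying by (1 + x + x² + x³ + x⁴ + x⁵) gives running coefficients 1,2,3,4,5,6,5,4,3,2 for degrees 0…9.
Finally multiplying by (1 + x³)⁴, the product of all factors after the first has coefficients 1,2,3,8,13,18,27,36,45,50 for degrees 0…9.
[x⁹] = 1·50 − 2·45 + 1·36 + 2·27 = 50.

50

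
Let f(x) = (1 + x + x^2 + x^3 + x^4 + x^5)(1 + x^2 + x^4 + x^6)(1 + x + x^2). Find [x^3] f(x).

5

(1 + x + x^2 + x^3 + x^4 + x^5) has coefficients 1,1,1,1 for degrees 0…3.
(1 + x^2 + x^4 + x^6) has coefficients 1,0,1,0 for degrees 0…3.
Finally multiplying by (1 + x + x^2), the product of all factors after the first has coefficients 1,1,2,1 for degrees 0…3.
[x^3] = 1·1 + 1·2 + 1·1 + 1·1 = 5.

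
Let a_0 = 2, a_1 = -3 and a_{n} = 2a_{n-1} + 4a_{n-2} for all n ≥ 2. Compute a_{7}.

The ordinary generating function has denominator 1 - 2y - 4y^2.
Iterating the recurrence: a_0,…,a_{7} = 2, -3, 2, -8, -8, -48, -128, -448.

-448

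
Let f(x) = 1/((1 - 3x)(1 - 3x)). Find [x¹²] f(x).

6908733

The denominator gives the recurrence a_n = 6a_(n−1) − 9a_(n−2) for n ≥ 2; the numerator fixes a_0 = 1, a_1 = 6.
Iterating: 1, 6, 27, 108, 405, 1458, 5103, 17496, 59049, 196830, 649539, 2125764, 6908733, so a_12 = 6908733.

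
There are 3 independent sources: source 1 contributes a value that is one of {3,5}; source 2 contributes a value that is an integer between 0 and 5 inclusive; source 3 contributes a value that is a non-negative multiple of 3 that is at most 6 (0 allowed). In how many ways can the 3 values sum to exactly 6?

3

The generating function for the choices is (q^3 + q^5)·(1 + q + q^2 + q^3 + q^4 + q^5)·(1 + q^3 + q^6); the count is [q^6].
(q^3 + q^5) has coefficients 0,0,0,1,0,1 for degrees 0…5.
(1 + q + q^2 + q^3 + q^4 + q^5) has coefficients 1,1,1,1,1,1,0 for degrees 0…6.
Finally multiplying by (1 + q^3 + q^6), the product of all factors after the first has coefficients 1,1,1,2,2,2,2 for degrees 0…6.
[q^6] = 1·2 + 1·1 = 3.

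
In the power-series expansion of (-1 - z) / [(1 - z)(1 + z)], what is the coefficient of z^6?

-1

The denominator gives the recurrence a_n = a_(n−2) for n ≥ 2; the numerator fixes a_0 = -1, a_1 = -1.
Iterating: -1, -1, -1, -1, -1, -1, -1, so a_6 = -1.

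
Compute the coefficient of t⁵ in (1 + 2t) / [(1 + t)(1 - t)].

2

Partial fractions give a closed form: a_n = (-1/2)·(-1)^n + (3/2)·1^n.
At n = 5: a_5 = 2.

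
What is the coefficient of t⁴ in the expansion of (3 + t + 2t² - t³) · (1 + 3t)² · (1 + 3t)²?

447

(3 + t + 2t² - t³) has coefficients 3,1,2,-1 for degrees 0…3.
(1 + 3t)² has coefficients 1,6,9,0,0 for degrees 0…4.
Finally multiplying by (1 + 3t)², the product of all factors after the first has coefficients 1,12,54,108,81 for degrees 0…4.
[t⁴] = 3·81 + 1·108 + 2·54 − 1·12 = 447.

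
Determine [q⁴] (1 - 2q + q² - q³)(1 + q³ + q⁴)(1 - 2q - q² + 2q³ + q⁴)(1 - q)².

(1 - 2q + q² - q³) has coefficients 1,-2,1,-1 for degrees 0…3.
(1 + q³ + q⁴) has coefficients 1,0,0,1,1 for degrees 0…4.
Multiplying by (1 - 2q - q² + 2q³ + q⁴) gives running coefficients 1,-2,-1,3,0 for degrees 0…4.
Finally multiplying by (1 - q)², the product of all factors after the first has coefficients 1,-4,4,3,-7 for degrees 0…4.
[q⁴] = 1·(-7) − 2·3 + 1·4 − 1·(-4) = -5.

-5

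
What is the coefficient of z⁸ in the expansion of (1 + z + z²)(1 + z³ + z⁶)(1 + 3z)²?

16

(1 + z + z²) has coefficients 1,1,1 for degrees 0…2.
(1 + z³ + z⁶) has coefficients 1,0,0,1,0,0,1,0,0 for degrees 0…8.
Finally multiplying by (1 + 3z)², the product of all factors after the first has coefficients 1,6,9,1,6,9,1,6,9 for degrees 0…8.
[z⁸] = 1·9 + 1·6 + 1·1 = 16.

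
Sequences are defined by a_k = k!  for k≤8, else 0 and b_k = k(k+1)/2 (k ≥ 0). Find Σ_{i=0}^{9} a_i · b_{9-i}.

61583

Write out a_i and b_{9-i} for i = 0,…,9 and sum the products.
Σ = 1·45 + 1·36 + 2·28 + 6·21 + 24·15 + 120·10 + 720·6 + 5040·3 + 40320·1 + 0·0 = 61583.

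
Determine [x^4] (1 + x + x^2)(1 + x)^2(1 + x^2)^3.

16

(1 + x + x^2) has coefficients 1,1,1 for degrees 0…2.
(1 + x)^2 has coefficients 1,2,1,0,0 for degrees 0…4.
Finally multiplying by (1 + x^2)^3, the product of all factors after the first has coefficients 1,2,4,6,6 for degrees 0…4.
[x^4] = 1·6 + 1·6 + 1·4 = 16.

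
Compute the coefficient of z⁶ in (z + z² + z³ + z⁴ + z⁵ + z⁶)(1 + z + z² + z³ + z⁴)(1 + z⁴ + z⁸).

7

(z + z² + z³ + z⁴ + z⁵ + z⁶) has coefficients 0,1,1,1,1,1,1 for degrees 0…6.
(1 + z + z² + z³ + z⁴) has coefficients 1,1,1,1,1,0,0 for degrees 0…6.
Finally multiplying by (1 + z⁴ + z⁸), the product of all factors after the first has coefficients 1,1,1,1,2,1,1 for degrees 0…6.
[z⁶] = 1·1 + 1·2 + 1·1 + 1·1 + 1·1 + 1·1 = 7.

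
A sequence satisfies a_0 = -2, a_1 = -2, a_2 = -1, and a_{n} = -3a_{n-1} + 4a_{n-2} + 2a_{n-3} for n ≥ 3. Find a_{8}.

The ordinary generating function has denominator 1 + 3y - 4y^2 - 2y^3.
Iterating the recurrence: a_0,…,a_{8} = -2, -2, -1, -9, 19, -95, 343, -1371, 5295.

5295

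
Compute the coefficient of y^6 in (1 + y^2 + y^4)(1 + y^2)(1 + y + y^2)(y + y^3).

(1 + y^2 + y^4) has coefficients 1,0,1,0,1 for degrees 0…4.
(1 + y^2) has coefficients 1,0,1,0,0,0,0 for degrees 0…6.
Multiplying by (1 + y + y^2) gives running coefficients 1,1,2,1,1,0,0 for degrees 0…6.
Finally multiplying by (y + y^3), the product of all factors after the first has coefficients 0,1,1,3,2,3,1 for degrees 0…6.
[y^6] = 1·1 + 1·2 + 1·1 = 4.

4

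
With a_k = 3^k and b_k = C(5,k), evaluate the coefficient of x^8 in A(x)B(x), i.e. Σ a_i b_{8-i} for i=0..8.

This is [x^8] in the product of the two ordinary generating functions.
Σ = 1·0 + 3·0 + 9·0 + 27·1 + 81·5 + 243·10 + 729·10 + 2187·5 + 6561·1 = 27648.

27648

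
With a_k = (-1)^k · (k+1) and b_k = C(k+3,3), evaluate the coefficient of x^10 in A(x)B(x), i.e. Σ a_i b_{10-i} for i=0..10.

91

Write out a_i and b_{10-i} for i = 0,…,10 and sum the products.
Σ = 1·286 − 2·220 + 3·165 − 4·120 + 5·84 − 6·56 + 7·35 − 8·20 + 9·10 − 10·4 + 11·1 = 91.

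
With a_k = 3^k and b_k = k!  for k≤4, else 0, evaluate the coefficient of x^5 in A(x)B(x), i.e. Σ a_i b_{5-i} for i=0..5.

Write out a_i and b_{5-i} for i = 0,…,5 and sum the products.
Σ = 1·0 + 3·24 + 9·6 + 27·2 + 81·1 + 243·1 = 504.

504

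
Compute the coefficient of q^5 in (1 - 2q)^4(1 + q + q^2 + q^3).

(1 - 2q)^4 has coefficients 1,-8,24,-32,16 for degrees 0…4.
(1 + q + q^2 + q^3) has coefficients 1,1,1,1,0,0 for degrees 0…5.
[q^5] = 1·0 − 8·0 + 24·1 − 32·1 + 16·1 = 8.

8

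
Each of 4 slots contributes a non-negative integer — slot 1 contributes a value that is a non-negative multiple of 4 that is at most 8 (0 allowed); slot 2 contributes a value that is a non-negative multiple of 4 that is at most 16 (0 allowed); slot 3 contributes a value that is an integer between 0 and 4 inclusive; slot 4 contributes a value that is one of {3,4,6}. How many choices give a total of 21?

The generating function for the choices is (1 + z^4 + z^8)·(1 + z^4 + z^8 + z^12 + z^16)·(1 + z + z^2 + z^3 + z^4)·(z^3 + z^4 + z^6); the count is [z^21].
(1 + z^4 + z^8) has coefficients 1,0,0,0,1,0,0,0,1 for degrees 0…8.
(1 + z^4 + z^8 + z^12 + z^16) has coefficients 1,0,0,0,1,0,0,0,1,0,0,0,1,0,0,0,1,0,0,0,0,0 for degrees 0…21.
Multiplying by (1 + z + z^2 + z^3 + z^4) gives running coefficients 1,1,1,1,2,1,1,1,2,1,1,1,2,1,1,1,2,1,1,1,1,0 for degrees 0…21.
Finally multiplying by (z^3 + z^4 + z^6), the product of all factors after the first has coefficients 0,0,0,1,2,2,3,4,4,3,4,4,4,3,4,4,4,3,4,4,4,3 for degrees 0…21.
[z^21] = 1·3 + 1·3 + 1·3 = 9.

9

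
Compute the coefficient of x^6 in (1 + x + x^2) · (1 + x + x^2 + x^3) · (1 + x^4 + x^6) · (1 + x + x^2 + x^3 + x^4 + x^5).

18

(1 + x + x^2) has coefficients 1,1,1 for degrees 0…2.
(1 + x + x^2 + x^3) has coefficients 1,1,1,1,0,0,0 for degrees 0…6.
Multiplying by (1 + x^4 + x^6) gives running coefficients 1,1,1,1,1,1,2 for degrees 0…6.
Finally multiplying by (1 + x + x^2 + x^3 + x^4 + x^5), the product of all factors after the first has coefficients 1,2,3,4,5,6,7 for degrees 0…6.
[x^6] = 1·7 + 1·6 + 1·5 = 18.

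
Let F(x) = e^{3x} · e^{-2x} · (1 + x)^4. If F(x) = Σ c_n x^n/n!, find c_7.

1961

The EGF product rule gives c_7 = Σ_{k_1+k_2+k_3=7} C(7; k_1,k_2,k_3) · ∏ g_i(k_i), where e^{3x} gives (3)^k; e^{-2x} gives (-2)^k; (1+x)^4 gives the falling factorial (4)_k.
g_1(k) for k = 0…7: 1, 3, 9, 27, 81, 243, 729, 2187.
g_2(k) for k = 0…7: 1, -2, 4, -8, 16, -32, 64, -128.
g_3(k) for k = 0…7: 1, 4, 12, 24, 24, 0, 0, 0.
First combine the last two factors: h(k) = Σ_j C(k,j)·g_2(j)·g_3(k−j) for k = 0…7: 1, 2, 0, -8, 8, 48, -224, 320.
c_7 = Σ_k C(7,k)·g_1(k)·h(7−k) = 1·1·320 + 7·3·(-224) + 21·9·48 + 35·27·8 + 35·81·(-8) + 7·729·2 + 1·2187·1 = 320 − 4704 + 9072 + 7560 − 22680 + 10206 + 2187 = 1961.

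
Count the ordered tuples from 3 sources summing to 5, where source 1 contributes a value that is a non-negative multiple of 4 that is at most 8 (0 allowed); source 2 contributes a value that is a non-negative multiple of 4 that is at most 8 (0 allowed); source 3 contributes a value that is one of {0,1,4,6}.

The generating function for the choices is (1 + z⁴ + z⁸)·(1 + z⁴ + z⁸)·(1 + z + z⁴ + z⁶); the count is [z⁵].
(1 + z⁴ + z⁸) has coefficients 1,0,0,0,1,0 for degrees 0…5.
(1 + z⁴ + z⁸) has coefficients 1,0,0,0,1,0 for degrees 0…5.
Finally multiplying by (1 + z + z⁴ + z⁶), the product of all factors after the first has coefficients 1,1,0,0,2,1 for degrees 0…5.
[z⁵] = 1·1 + 1·1 = 2.

2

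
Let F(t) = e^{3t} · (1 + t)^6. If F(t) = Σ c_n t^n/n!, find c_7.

The EGF product rule gives c_7 = Σ_{k_1+k_2=7} C(7; k_1,k_2) · ∏ g_i(k_i), where e^{3t} gives (3)^k; (1+t)^6 gives the falling factorial (6)_k.
g_1(k) for k = 0…7: 1, 3, 9, 27, 81, 243, 729, 2187.
g_2(k) for k = 0…7: 1, 6, 30, 120, 360, 720, 720, 0.
c_7 = Σ_k C(7,k)·g_1(k)·g_2(7−k) = 7·3·720 + 21·9·720 + 35·27·360 + 35·81·120 + 21·243·30 + 7·729·6 + 1·2187·1 = 15120 + 136080 + 340200 + 340200 + 153090 + 30618 + 2187 = 1017495.

1017495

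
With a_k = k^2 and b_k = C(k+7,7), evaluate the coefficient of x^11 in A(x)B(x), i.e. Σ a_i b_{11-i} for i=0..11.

277134

The convolution is the x^11 coefficient of A(x)B(x).
Σ = 0·31824 + 1·19448 + 4·11440 + 9·6435 + 16·3432 + 25·1716 + 36·792 + 49·330 + 64·120 + 81·36 + 100·8 + 121·1 = 277134.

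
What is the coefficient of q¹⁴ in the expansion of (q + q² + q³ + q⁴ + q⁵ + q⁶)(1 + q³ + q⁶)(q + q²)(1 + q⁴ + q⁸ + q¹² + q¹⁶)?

10

(q + q² + q³ + q⁴ + q⁵ + q⁶) has coefficients 0,1,1,1,1,1,1 for degrees 0…6.
(1 + q³ + q⁶) has coefficients 1,0,0,1,0,0,1,0,0,0,0,0,0,0,0 for degrees 0…14.
Multiplying by (q + q²) gives running coefficients 0,1,1,0,1,1,0,1,1,0,0,0,0,0,0 for degrees 0…14.
Finally multiplying by (1 + q⁴ + q⁸ + q¹² + q¹⁶), the product of all factors after the first has coefficients 0,1,1,0,1,2,1,1,2,2,1,1,2,2,1 for degrees 0…14.
[q¹⁴] = 1·2 + 1·2 + 1·1 + 1·1 + 1·2 + 1·2 = 10.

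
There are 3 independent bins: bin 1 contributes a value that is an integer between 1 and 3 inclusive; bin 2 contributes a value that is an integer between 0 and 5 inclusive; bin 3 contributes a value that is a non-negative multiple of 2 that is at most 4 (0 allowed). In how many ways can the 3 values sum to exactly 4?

5

The generating function for the choices is (q + q² + q³)·(1 + q + q² + q³ + q⁴ + q⁵)·(1 + q² + q⁴); the count is [q⁴].
(q + q² + q³) has coefficients 0,1,1,1 for degrees 0…3.
(1 + q + q² + q³ + q⁴ + q⁵) has coefficients 1,1,1,1,1 for degrees 0…4.
Finally multiplying by (1 + q² + q⁴), the product of all factors after the first has coefficients 1,1,2,2,3 for degrees 0…4.
[q⁴] = 1·2 + 1·2 + 1·1 = 5.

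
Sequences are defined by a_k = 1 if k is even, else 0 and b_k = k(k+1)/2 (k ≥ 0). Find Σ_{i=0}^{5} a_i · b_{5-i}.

This is [x^5] in the product of the two ordinary generating functions.
Σ = 1·15 + 0·10 + 1·6 + 0·3 + 1·1 + 0·0 = 22.

22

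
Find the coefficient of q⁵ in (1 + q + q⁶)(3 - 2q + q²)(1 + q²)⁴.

10

(1 + q + q⁶) has coefficients 1,1,0,0,0,0 for degrees 0…5.
(3 - 2q + q²) has coefficients 3,-2,1,0,0,0 for degrees 0…5.
Finally multiplying by (1 + q²)⁴, the product of all factors after the first has coefficients 3,-2,13,-8,22,-12 for degrees 0…5.
[q⁵] = 1·(-12) + 1·22 = 10.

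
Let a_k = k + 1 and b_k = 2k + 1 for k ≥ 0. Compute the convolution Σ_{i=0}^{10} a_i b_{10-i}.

506

Write out a_i and b_{10-i} for i = 0,…,10 and sum the products.
Σ = 1·21 + 2·19 + 3·17 + 4·15 + 5·13 + 6·11 + 7·9 + 8·7 + 9·5 + 10·3 + 11·1 = 506.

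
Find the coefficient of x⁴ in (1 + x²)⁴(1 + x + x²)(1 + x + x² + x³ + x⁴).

(1 + x²)⁴ has coefficients 1,0,4,0,6 for degrees 0…4.
(1 + x + x²) has coefficients 1,1,1,0,0 for degrees 0…4.
Finally multiplying by (1 + x + x² + x³ + x⁴), the product of all factors after the first has coefficients 1,2,3,3,3 for degrees 0…4.
[x⁴] = 1·3 + 4·3 + 6·1 = 21.

21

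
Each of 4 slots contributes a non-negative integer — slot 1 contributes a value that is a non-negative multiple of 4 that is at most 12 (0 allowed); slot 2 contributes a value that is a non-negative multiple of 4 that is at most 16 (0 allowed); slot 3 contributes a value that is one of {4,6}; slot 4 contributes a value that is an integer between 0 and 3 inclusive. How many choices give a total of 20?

The generating function for the choices is (1 + z⁴ + z⁸ + z¹²)·(1 + z⁴ + z⁸ + z¹² + z¹⁶)·(z⁴ + z⁶)·(1 + z + z² + z³); the count is [z²⁰].
(1 + z⁴ + z⁸ + z¹²) has coefficients 1,0,0,0,1,0,0,0,1,0,0,0,1 for degrees 0…12.
(1 + z⁴ + z⁸ + z¹² + z¹⁶) has coefficients 1,0,0,0,1,0,0,0,1,0,0,0,1,0,0,0,1,0,0,0,0 for degrees 0…20.
Multiplying by (z⁴ + z⁶) gives running coefficients 0,0,0,0,1,0,1,0,1,0,1,0,1,0,1,0,1,0,1,0,1 for degrees 0…20.
Finally multiplying by (1 + z + z² + z³), the product of all factors after the first has coefficients 0,0,0,0,1,1,2,2,2,2,2,2,2,2,2,2,2,2,2,2,2 for degrees 0…20.
[z²⁰] = 1·2 + 1·2 + 1·2 + 1·2 = 8.

8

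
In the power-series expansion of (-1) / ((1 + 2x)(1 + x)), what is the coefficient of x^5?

The denominator gives the recurrence a_n = −3a_(n−1) − 2a_(n−2) for n ≥ 3; the numerator fixes a_0 = -1, a_1 = 3, a_2 = -7.
Iterating: -1, 3, -7, 15, -31, 63, so a_5 = 63.

63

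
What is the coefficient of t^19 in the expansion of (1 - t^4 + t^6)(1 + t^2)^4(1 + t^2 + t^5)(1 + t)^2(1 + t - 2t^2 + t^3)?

6

(1 - t^4 + t^6) has coefficients 1,0,0,0,-1,0,1 for degrees 0…6.
(1 + t^2)^4 has coefficients 1,0,4,0,6,0,4,0,1,0,0,0,0,0,0,0,0,0,0,0 for degrees 0…19.
Multiplying by (1 + t^2 + t^5) gives running coefficients 1,0,5,0,10,1,10,4,5,6,1,4,0,1,0,0,0,0,0,0 for degrees 0…19.
Multiplying by (1 + t)^2 gives running coefficients 1,2,6,10,15,21,22,25,23,20,18,12,9,5,2,1,0,0,0,0 for degrees 0…19.
Finally multiplying by (1 + t - 2t^2 + t^3), the product of all factors after the first has coefficients 1,3,6,13,15,22,23,20,25,15,17,13,5,8,1,2,2,0,1,0 for degrees 0…19.
[t^19] = 1·0 − 1·2 + 1·8 = 6.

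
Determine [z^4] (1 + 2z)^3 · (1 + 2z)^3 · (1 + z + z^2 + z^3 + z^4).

473

(1 + 2z)^3 has coefficients 1,6,12,8 for degrees 0…3.
(1 + 2z)^3 has coefficients 1,6,12,8,0 for degrees 0…4.
Finally multiplying by (1 + z + z^2 + z^3 + z^4), the product of all factors after the first has coefficients 1,7,19,27,27 for degrees 0…4.
[z^4] = 1·27 + 6·27 + 12·19 + 8·7 = 473.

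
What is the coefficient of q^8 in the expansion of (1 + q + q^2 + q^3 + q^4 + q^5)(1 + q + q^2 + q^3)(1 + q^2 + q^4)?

(1 + q + q^2 + q^3 + q^4 + q^5) has coefficients 1,1,1,1,1,1 for degrees 0…5.
(1 + q + q^2 + q^3) has coefficients 1,1,1,1,0,0,0,0,0 for degrees 0…8.
Finally multiplying by (1 + q^2 + q^4), the product of all factors after the first has coefficients 1,1,2,2,2,2,1,1,0 for degrees 0…8.
[q^8] = 1·0 + 1·1 + 1·1 + 1·2 + 1·2 + 1·2 = 8.

8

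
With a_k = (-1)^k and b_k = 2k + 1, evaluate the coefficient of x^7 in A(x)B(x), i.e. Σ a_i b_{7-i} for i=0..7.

8

This is [x^7] in the product of the two ordinary generating functions.
Σ = 1·15 − 1·13 + 1·11 − 1·9 + 1·7 − 1·5 + 1·3 − 1·1 = 8.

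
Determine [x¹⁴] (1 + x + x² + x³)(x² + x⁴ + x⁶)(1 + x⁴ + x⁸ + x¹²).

(1 + x + x² + x³) has coefficients 1,1,1,1 for degrees 0…3.
(x² + x⁴ + x⁶) has coefficients 0,0,1,0,1,0,1,0,0,0,0,0,0,0,0 for degrees 0…14.
Finally multiplying by (1 + x⁴ + x⁸ + x¹²), the product of all factors after the first has coefficients 0,0,1,0,1,0,2,0,1,0,2,0,1,0,2 for degrees 0…14.
[x¹⁴] = 1·2 + 1·0 + 1·1 + 1·0 = 3.

3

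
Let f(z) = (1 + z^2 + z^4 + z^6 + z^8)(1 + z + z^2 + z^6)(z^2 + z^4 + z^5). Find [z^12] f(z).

6

(1 + z^2 + z^4 + z^6 + z^8) has coefficients 1,0,1,0,1,0,1,0,1 for degrees 0…8.
(1 + z + z^2 + z^6) has coefficients 1,1,1,0,0,0,1,0,0,0,0,0,0 for degrees 0…12.
Finally multiplying by (z^2 + z^4 + z^5), the product of all factors after the first has coefficients 0,0,1,1,2,2,2,1,1,0,1,1,0 for degrees 0…12.
[z^12] = 1·0 + 1·1 + 1·1 + 1·2 + 1·2 = 6.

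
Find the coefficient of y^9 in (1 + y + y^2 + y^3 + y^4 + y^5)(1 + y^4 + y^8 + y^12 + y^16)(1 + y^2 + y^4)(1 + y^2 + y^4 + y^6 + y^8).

(1 + y + y^2 + y^3 + y^4 + y^5) has coefficients 1,1,1,1,1,1 for degrees 0…5.
(1 + y^4 + y^8 + y^12 + y^16) has coefficients 1,0,0,0,1,0,0,0,1,0 for degrees 0…9.
Multiplying by (1 + y^2 + y^4) gives running coefficients 1,0,1,0,2,0,1,0,2,0 for degrees 0…9.
Finally multiplying by (1 + y^2 + y^4 + y^6 + y^8), the product of all factors after the first has coefficients 1,0,2,0,4,0,5,0,7,0 for degrees 0…9.
[y^9] = 1·0 + 1·7 + 1·0 + 1·5 + 1·0 + 1·4 = 16.

16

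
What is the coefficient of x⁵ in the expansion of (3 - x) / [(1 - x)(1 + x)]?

The denominator gives the recurrence a_n = a_(n−2) for n ≥ 3; the numerator fixes a_0 = 3, a_1 = -1, a_2 = 3.
Iterating: 3, -1, 3, -1, 3, -1, so a_5 = -1.

-1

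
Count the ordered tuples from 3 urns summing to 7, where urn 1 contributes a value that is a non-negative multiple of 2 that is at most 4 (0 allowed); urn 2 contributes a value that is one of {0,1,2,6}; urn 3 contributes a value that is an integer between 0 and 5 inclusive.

The generating function for the choices is (1 + z^2 + z^4)·(1 + z + z^2 + z^6)·(1 + z + z^2 + z^3 + z^4 + z^5); the count is [z^7].
(1 + z^2 + z^4) has coefficients 1,0,1,0,1 for degrees 0…4.
(1 + z + z^2 + z^6) has coefficients 1,1,1,0,0,0,1,0 for degrees 0…7.
Finally multiplying by (1 + z + z^2 + z^3 + z^4 + z^5), the product of all factors after the first has coefficients 1,2,3,3,3,3,3,2 for degrees 0…7.
[z^7] = 1·2 + 1·3 + 1·3 = 8.

8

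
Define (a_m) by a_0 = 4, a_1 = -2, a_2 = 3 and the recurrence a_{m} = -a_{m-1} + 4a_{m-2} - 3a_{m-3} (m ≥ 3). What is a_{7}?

The ordinary generating function has denominator 1 + t - 4t^2 + 3t^3.
Iterating the recurrence: a_0,…,a_{7} = 4, -2, 3, -23, 41, -142, 375, -1066.

-1066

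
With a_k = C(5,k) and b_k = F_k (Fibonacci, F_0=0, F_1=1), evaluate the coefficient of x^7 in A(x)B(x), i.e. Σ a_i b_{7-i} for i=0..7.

Write out a_i and b_{7-i} for i = 0,…,7 and sum the products.
Σ = 1·13 + 5·8 + 10·5 + 10·3 + 5·2 + 1·1 + 0·1 + 0·0 = 144.

144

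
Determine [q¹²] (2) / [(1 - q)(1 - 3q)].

1594322

Partial fractions give a closed form: a_n = (-1)·1^n + (3)·3^n.
At n = 12: a_12 = 1594322.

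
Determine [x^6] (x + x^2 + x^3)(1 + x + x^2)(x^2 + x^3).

5

(x + x^2 + x^3) has coefficients 0,1,1,1 for degrees 0…3.
(1 + x + x^2) has coefficients 1,1,1,0,0,0,0 for degrees 0…6.
Finally multiplying by (x^2 + x^3), the product of all factors after the first has coefficients 0,0,1,2,2,1,0 for degrees 0…6.
[x^6] = 1·1 + 1·2 + 1·2 = 5.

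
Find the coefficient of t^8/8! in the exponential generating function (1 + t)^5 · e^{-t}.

The EGF product rule gives c_8 = Σ_{k_1+k_2=8} C(8; k_1,k_2) · ∏ g_i(k_i), where (1+t)^5 gives the falling factorial (5)_k; e^{-t} gives (-1)^k.
g_1(k) for k = 0…8: 1, 5, 20, 60, 120, 120, 0, 0, 0.
g_2(k) for k = 0…8: 1, -1, 1, -1, 1, -1, 1, -1, 1.
c_8 = Σ_k C(8,k)·g_1(k)·g_2(8−k) = 1·1·1 + 8·5·(-1) + 28·20·1 + 56·60·(-1) + 70·120·1 + 56·120·(-1) = 1 − 40 + 560 − 3360 + 8400 − 6720 = -1159.

-1159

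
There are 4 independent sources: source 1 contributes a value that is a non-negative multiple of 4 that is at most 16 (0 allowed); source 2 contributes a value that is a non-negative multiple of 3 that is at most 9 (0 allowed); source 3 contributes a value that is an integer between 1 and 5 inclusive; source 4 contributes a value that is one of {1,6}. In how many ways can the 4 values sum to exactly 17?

The generating function for the choices is (1 + q^4 + q^8 + q^12 + q^16)·(1 + q^3 + q^6 + q^9)·(q + q^2 + q^3 + q^4 + q^5)·(q + q^6); the count is [q^17].
(1 + q^4 + q^8 + q^12 + q^16) has coefficients 1,0,0,0,1,0,0,0,1,0,0,0,1,0,0,0,1 for degrees 0…16.
(1 + q^3 + q^6 + q^9) has coefficients 1,0,0,1,0,0,1,0,0,1,0,0,0,0,0,0,0,0 for degrees 0…17.
Multiplying by (q + q^2 + q^3 + q^4 + q^5) gives running coefficients 0,1,1,1,2,2,1,2,2,1,2,2,1,1,1,0,0,0 for degrees 0…17.
Finally multiplying by (q + q^6), the product of all factors after the first has coefficients 0,0,1,1,1,2,2,2,3,3,3,4,3,3,3,2,2,2 for degrees 0…17.
[q^17] = 1·2 + 1·3 + 1·3 + 1·2 + 1·0 = 10.

10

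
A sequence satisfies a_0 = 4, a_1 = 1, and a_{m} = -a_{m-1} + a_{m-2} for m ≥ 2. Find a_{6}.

12

The ordinary generating function has denominator 1 + t - t^2.
Iterating the recurrence: a_0,…,a_{6} = 4, 1, 3, -2, 5, -7, 12.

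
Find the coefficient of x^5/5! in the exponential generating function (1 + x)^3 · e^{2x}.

992

The EGF product rule gives c_5 = Σ_{k_1+k_2=5} C(5; k_1,k_2) · ∏ g_i(k_i), where (1+x)^3 gives the falling factorial (3)_k; e^{2x} gives (2)^k.
g_1(k) for k = 0…5: 1, 3, 6, 6, 0, 0.
g_2(k) for k = 0…5: 1, 2, 4, 8, 16, 32.
c_5 = Σ_k C(5,k)·g_1(k)·g_2(5−k) = 1·1·32 + 5·3·16 + 10·6·8 + 10·6·4 = 32 + 240 + 480 + 240 = 992.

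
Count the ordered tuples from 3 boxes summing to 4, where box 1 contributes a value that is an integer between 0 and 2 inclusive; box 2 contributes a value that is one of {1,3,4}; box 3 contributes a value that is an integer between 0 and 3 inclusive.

6

The generating function for the choices is (1 + q + q²)·(q + q³ + q⁴)·(1 + q + q² + q³); the count is [q⁴].
(1 + q + q²) has coefficients 1,1,1 for degrees 0…2.
(q + q³ + q⁴) has coefficients 0,1,0,1,1 for degrees 0…4.
Finally multiplying by (1 + q + q² + q³), the product of all factors after the first has coefficients 0,1,1,2,3 for degrees 0…4.
[q⁴] = 1·3 + 1·2 + 1·1 = 6.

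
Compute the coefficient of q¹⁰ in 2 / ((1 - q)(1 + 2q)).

The denominator gives the recurrence a_n = −a_(n−1) + 2a_(n−2) for n ≥ 2; the numerator fixes a_0 = 2, a_1 = -2.
Iterating: 2, -2, 6, -10, 22, -42, 86, -170, 342, -682, 1366, so a_10 = 1366.

1366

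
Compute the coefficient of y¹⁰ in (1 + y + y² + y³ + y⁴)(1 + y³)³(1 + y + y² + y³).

(1 + y + y² + y³ + y⁴) has coefficients 1,1,1,1,1 for degrees 0…4.
(1 + y³)³ has coefficients 1,0,0,3,0,0,3,0,0,1,0 for degrees 0…10.
Finally multiplying by (1 + y + y² + y³), the product of all factors after the first has coefficients 1,1,1,4,3,3,6,3,3,4,1 for degrees 0…10.
[y¹⁰] = 1·1 + 1·4 + 1·3 + 1·3 + 1·6 = 17.

17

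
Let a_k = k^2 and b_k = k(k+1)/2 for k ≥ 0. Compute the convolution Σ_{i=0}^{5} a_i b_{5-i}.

Write out a_i and b_{5-i} for i = 0,…,5 and sum the products.
Σ = 0·15 + 1·10 + 4·6 + 9·3 + 16·1 + 25·0 = 77.

77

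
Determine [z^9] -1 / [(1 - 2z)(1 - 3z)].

-58025

Partial fractions give a closed form: a_n = (2)·2^n + (-3)·3^n.
At n = 9: a_9 = -58025.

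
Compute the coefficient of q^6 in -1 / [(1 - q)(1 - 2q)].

-127

Partial fractions give a closed form: a_n = (1)·1^n + (-2)·2^n.
At n = 6: a_6 = -127.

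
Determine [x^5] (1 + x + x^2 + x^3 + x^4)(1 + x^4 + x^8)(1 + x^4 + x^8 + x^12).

(1 + x + x^2 + x^3 + x^4) has coefficients 1,1,1,1,1 for degrees 0…4.
(1 + x^4 + x^8) has coefficients 1,0,0,0,1,0 for degrees 0…5.
Finally multiplying by (1 + x^4 + x^8 + x^12), the product of all factors after the first has coefficients 1,0,0,0,2,0 for degrees 0…5.
[x^5] = 1·0 + 1·2 + 1·0 + 1·0 + 1·0 = 2.

2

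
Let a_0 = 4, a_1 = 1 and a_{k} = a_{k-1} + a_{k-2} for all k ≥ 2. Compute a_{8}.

73

The ordinary generating function has denominator 1 - q - q^2.
Iterating the recurrence: a_0,…,a_{8} = 4, 1, 5, 6, 11, 17, 28, 45, 73.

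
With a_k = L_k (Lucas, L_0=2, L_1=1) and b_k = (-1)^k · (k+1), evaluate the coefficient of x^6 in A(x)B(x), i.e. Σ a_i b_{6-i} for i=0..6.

24

This is [x^6] in the product of the two ordinary generating functions.
Σ = 2·7 + 1·(-6) + 3·5 + 4·(-4) + 7·3 + 11·(-2) + 18·1 = 24.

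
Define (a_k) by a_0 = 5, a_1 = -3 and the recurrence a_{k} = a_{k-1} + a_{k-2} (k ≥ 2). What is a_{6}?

1

The ordinary generating function has denominator 1 - z - z^2.
Iterating the recurrence: a_0,…,a_{6} = 5, -3, 2, -1, 1, 0, 1.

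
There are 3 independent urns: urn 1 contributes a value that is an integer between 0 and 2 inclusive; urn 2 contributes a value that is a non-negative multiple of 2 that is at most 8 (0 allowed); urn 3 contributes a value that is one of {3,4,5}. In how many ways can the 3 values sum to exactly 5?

The generating function for the choices is (1 + x + x^2)·(1 + x^2 + x^4 + x^6 + x^8)·(x^3 + x^4 + x^5); the count is [x^5].
(1 + x + x^2) has coefficients 1,1,1 for degrees 0…2.
(1 + x^2 + x^4 + x^6 + x^8) has coefficients 1,0,1,0,1,0 for degrees 0…5.
Finally multiplying by (x^3 + x^4 + x^5), the product of all factors after the first has coefficients 0,0,0,1,1,2 for degrees 0…5.
[x^5] = 1·2 + 1·1 + 1·1 = 4.

4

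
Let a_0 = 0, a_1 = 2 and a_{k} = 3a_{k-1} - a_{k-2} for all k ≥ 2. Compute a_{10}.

The ordinary generating function has denominator 1 - 3t + t^2.
Iterating the recurrence: a_0,…,a_{10} = 0, 2, 6, 16, 42, 110, 288, 754, 1974, 5168, 13530.

13530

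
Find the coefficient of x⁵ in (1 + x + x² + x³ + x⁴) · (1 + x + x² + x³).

(1 + x + x² + x³ + x⁴) has coefficients 1,1,1,1,1 for degrees 0…4.
(1 + x + x² + x³) has coefficients 1,1,1,1,0,0 for degrees 0…5.
[x⁵] = 1·0 + 1·0 + 1·1 + 1·1 + 1·1 = 3.

3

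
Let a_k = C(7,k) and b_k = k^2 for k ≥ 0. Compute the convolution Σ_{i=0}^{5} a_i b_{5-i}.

501

This is [x^5] in the product of the two ordinary generating functions.
Σ = 1·25 + 7·16 + 21·9 + 35·4 + 35·1 + 21·0 = 501.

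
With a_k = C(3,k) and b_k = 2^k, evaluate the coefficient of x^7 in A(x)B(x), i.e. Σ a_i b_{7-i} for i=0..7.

432

The convolution is the t^7 coefficient of A(t)B(t).
Σ = 1·128 + 3·64 + 3·32 + 1·16 + 0·8 + 0·4 + 0·2 + 0·1 = 432.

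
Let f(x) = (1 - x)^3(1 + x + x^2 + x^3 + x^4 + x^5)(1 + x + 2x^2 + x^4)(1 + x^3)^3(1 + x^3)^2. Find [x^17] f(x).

(1 - x)^3 has coefficients 1,-3,3,-1 for degrees 0…3.
(1 + x + x^2 + x^3 + x^4 + x^5) has coefficients 1,1,1,1,1,1,0,0,0,0,0,0,0,0,0,0,0,0 for degrees 0…17.
Multiplying by (1 + x + 2x^2 + x^4) gives running coefficients 1,2,4,4,5,5,4,3,1,1,0,0,0,0,0,0,0,0 for degrees 0…17.
Multiplying by (1 + x^3)^3 gives running coefficients 1,2,4,7,11,17,19,24,28,26,26,22,19,14,8,7,3,1 for degrees 0…17.
Finally multiplying by (1 + x^3)^2, the product of all factors after the first has coefficients 1,2,4,9,15,25,34,48,66,71,85,95,90,90,80,71,57,39 for degrees 0…17.
[x^17] = 1·39 − 3·57 + 3·71 − 1·80 = 1.

1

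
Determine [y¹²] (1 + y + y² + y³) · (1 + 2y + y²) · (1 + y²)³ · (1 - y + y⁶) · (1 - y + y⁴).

(1 + y + y² + y³) has coefficients 1,1,1,1 for degrees 0…3.
(1 + 2y + y²) has coefficients 1,2,1,0,0,0,0,0,0,0,0,0,0 for degrees 0…12.
Multiplying by (1 + y²)³ gives running coefficients 1,2,4,6,6,6,4,2,1,0,0,0,0 for degrees 0…12.
Multiplying by (1 - y + y⁶) gives running coefficients 1,1,2,2,0,0,-1,0,3,5,6,6,4 for degrees 0…12.
Finally multiplying by (1 - y + y⁴), the product of all factors after the first has coefficients 1,0,1,0,-1,1,1,3,3,2,0,0,1 for degrees 0…12.
[y¹²] = 1·1 + 1·0 + 1·0 + 1·2 = 3.

3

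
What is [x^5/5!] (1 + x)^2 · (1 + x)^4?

720

The EGF product rule gives c_5 = Σ_{k_1+k_2=5} C(5; k_1,k_2) · ∏ g_i(k_i), where (1+x)^2 gives the falling factorial (2)_k; (1+x)^4 gives the falling factorial (4)_k.
g_1(k) for k = 0…5: 1, 2, 2, 0, 0, 0.
g_2(k) for k = 0…5: 1, 4, 12, 24, 24, 0.
c_5 = Σ_k C(5,k)·g_1(k)·g_2(5−k) = 5·2·24 + 10·2·24 = 240 + 480 = 720.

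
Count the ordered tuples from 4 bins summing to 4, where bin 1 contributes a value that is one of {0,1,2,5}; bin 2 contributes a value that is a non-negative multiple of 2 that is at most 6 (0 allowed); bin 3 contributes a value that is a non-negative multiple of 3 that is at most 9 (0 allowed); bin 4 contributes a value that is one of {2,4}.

The generating function for the choices is (1 + x + x² + x⁵)·(1 + x² + x⁴ + x⁶)·(1 + x³ + x⁶ + x⁹)·(x² + x⁴); the count is [x⁴].
(1 + x + x² + x⁵) has coefficients 1,1,1,0,0 for degrees 0…4.
(1 + x² + x⁴ + x⁶) has coefficients 1,0,1,0,1 for degrees 0…4.
Multiplying by (1 + x³ + x⁶ + x⁹) gives running coefficients 1,0,1,1,1 for degrees 0…4.
Finally multiplying by (x² + x⁴), the product of all factors after the first has coefficients 0,0,1,0,2 for degrees 0…4.
[x⁴] = 1·2 + 1·0 + 1·1 = 3.

3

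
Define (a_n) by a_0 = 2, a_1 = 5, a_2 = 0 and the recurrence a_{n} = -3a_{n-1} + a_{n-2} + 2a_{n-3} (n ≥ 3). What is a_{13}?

The ordinary generating function has denominator 1 + 3x - x^2 - 2x^3.
Iterating the recurrence: a_0,…,a_{13} = 2, 5, 0, 9, -17, 60, -179, 563, -1748, 5449, -16969, 52860, -164651, 512875.

512875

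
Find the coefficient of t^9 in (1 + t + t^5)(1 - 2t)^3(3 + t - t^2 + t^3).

(1 + t + t^5) has coefficients 1,1,0,0,0,1 for degrees 0…5.
(1 - 2t)^3 has coefficients 1,-6,12,-8,0,0,0,0,0,0 for degrees 0…9.
Finally multiplying by (3 + t - t^2 + t^3), the product of all factors after the first has coefficients 3,-17,29,-5,-26,20,-8,0,0,0 for degrees 0…9.
[t^9] = 1·0 + 1·0 + 1·(-26) = -26.

-26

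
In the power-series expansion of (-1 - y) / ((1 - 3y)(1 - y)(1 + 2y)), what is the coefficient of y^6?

The denominator gives the recurrence a_n = 2a_(n−1) + 5a_(n−2) − 6a_(n−3) for n ≥ 3; the numerator fixes a_0 = -1, a_1 = -3, a_2 = -11.
Iterating: -1, -3, -11, -31, -99, -287, -883, so a_6 = -883.

-883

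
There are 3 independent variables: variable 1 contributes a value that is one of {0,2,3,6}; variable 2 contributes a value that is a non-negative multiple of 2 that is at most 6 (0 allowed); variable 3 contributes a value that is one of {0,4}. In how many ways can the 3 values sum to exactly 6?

The generating function for the choices is (1 + z² + z³ + z⁶)·(1 + z² + z⁴ + z⁶)·(1 + z⁴); the count is [z⁶].
(1 + z² + z³ + z⁶) has coefficients 1,0,1,1,0,0,1 for degrees 0…6.
(1 + z² + z⁴ + z⁶) has coefficients 1,0,1,0,1,0,1 for degrees 0…6.
Finally multiplying by (1 + z⁴), the product of all factors after the first has coefficients 1,0,1,0,2,0,2 for degrees 0…6.
[z⁶] = 1·2 + 1·2 + 1·0 + 1·1 = 5.

5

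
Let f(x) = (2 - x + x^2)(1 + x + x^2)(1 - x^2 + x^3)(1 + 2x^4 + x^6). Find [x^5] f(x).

(2 - x + x^2) has coefficients 2,-1,1 for degrees 0…2.
(1 + x + x^2) has coefficients 1,1,1,0,0,0 for degrees 0…5.
Multiplying by (1 - x^2 + x^3) gives running coefficients 1,1,0,0,0,1 for degrees 0…5.
Finally multiplying by (1 + 2x^4 + x^6), the product of all factors after the first has coefficients 1,1,0,0,2,3 for degrees 0…5.
[x^5] = 2·3 − 1·2 + 1·0 = 4.

4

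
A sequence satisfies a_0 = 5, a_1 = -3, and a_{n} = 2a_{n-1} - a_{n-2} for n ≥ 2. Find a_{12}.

-91

The ordinary generating function has denominator 1 - 2q + q^2.
Iterating the recurrence: a_0,…,a_{12} = 5, -3, -11, -19, -27, -35, -43, -51, -59, -67, -75, -83, -91.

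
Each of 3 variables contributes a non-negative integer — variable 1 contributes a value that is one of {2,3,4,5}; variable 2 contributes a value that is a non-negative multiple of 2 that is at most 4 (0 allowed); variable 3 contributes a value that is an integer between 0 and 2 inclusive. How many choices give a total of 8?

5

The generating function for the choices is (q² + q³ + q⁴ + q⁵)·(1 + q² + q⁴)·(1 + q + q²); the count is [q⁸].
(q² + q³ + q⁴ + q⁵) has coefficients 0,0,1,1,1,1 for degrees 0…5.
(1 + q² + q⁴) has coefficients 1,0,1,0,1,0,0,0,0 for degrees 0…8.
Finally multiplying by (1 + q + q²), the product of all factors after the first has coefficients 1,1,2,1,2,1,1,0,0 for degrees 0…8.
[q⁸] = 1·1 + 1·1 + 1·2 + 1·1 = 5.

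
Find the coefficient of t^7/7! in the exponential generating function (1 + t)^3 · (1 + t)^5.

40320

The EGF product rule gives c_7 = Σ_{k_1+k_2=7} C(7; k_1,k_2) · ∏ g_i(k_i), where (1+t)^3 gives the falling factorial (3)_k; (1+t)^5 gives the falling factorial (5)_k.
g_1(k) for k = 0…7: 1, 3, 6, 6, 0, 0, 0, 0.
g_2(k) for k = 0…7: 1, 5, 20, 60, 120, 120, 0, 0.
c_7 = Σ_k C(7,k)·g_1(k)·g_2(7−k) = 21·6·120 + 35·6·120 = 15120 + 25200 = 40320.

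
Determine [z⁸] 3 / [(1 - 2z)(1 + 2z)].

Partial fractions give a closed form: a_n = (3/2)·2^n + (3/2)·(-2)^n.
At n = 8: a_8 = 768.

768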